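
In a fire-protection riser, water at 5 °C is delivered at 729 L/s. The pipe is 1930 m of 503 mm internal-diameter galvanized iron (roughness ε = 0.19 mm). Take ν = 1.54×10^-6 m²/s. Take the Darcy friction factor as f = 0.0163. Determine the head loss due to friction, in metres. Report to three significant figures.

h_f ≈ 42.9 m

V = 4Q/(πD²) = 4·0.729/(π·0.503²) = 3.669 m/s
h_f = f(L/D)V²/(2g) = 0.01630·(1930/0.503)·3.669²/(2·9.81) = 42.90 m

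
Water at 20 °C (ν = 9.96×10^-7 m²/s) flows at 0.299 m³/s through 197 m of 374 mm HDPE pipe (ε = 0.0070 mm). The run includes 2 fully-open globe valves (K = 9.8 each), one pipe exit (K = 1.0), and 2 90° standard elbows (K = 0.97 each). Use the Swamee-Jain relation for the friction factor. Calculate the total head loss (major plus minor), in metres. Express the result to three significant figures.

H_L ≈ 10.9 m

V = 4Q/(πD²) = 2.722 m/s; V²/2g = 0.3776 m
Re = 1.02×10^6, ε/D = 1.87×10^-5 → f = 0.01202 (Swamee-Jain)
Major: h_f = f(L/D)·V²/2g = 0.01202·526.7·0.3776 = 2.390 m
Minor: ΣK = 22.5; h_m = ΣK·V²/2g = 8.510 m
Total H_L = 2.390 + 8.510 = 10.90 m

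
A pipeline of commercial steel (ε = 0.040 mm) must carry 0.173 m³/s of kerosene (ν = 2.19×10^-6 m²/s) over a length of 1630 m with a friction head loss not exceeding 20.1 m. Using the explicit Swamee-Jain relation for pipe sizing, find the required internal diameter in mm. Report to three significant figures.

D ≈ 319 mm

Swamee-Jain (Type III): D = 0.66·[ε^1.25·(LQ²/(gh_f))^4.75 + ν·Q^9.4·(L/(gh_f))^5.2]^0.04
LQ²/(gh_f) = 0.2474; L/(gh_f) = 8.267
Term 1 = ε^1.25·(…)^4.75 = 4.18×10^-9; Term 2 = ν·Q^9.4·(…)^5.2 = 8.87×10^-9
D = 0.66·(4.18×10^-9 + 8.87×10^-9)^0.04 = 0.3193 m = 319 mm
Check: V = 2.16 m/s, Re = 3.15×10^5, f = 0.01557, h_f = 18.9 m ≈ 20.1 m ✓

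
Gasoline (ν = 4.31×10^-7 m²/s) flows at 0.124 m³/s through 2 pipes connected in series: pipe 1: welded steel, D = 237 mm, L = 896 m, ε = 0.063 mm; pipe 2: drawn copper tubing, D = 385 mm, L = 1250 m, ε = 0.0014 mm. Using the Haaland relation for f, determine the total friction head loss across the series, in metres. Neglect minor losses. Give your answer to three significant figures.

H ≈ 25.1 m

Pipe 1: V = 2.811 m/s, Re = 1.55×10^6, ε/D = 2.66×10^-4, f = 0.01505, h_1 = f(L/D)V²/2g = 22.91 m
Pipe 2: V = 1.065 m/s, Re = 9.51×10^5, ε/D = 3.64×10^-6, f = 0.01174, h_2 = f(L/D)V²/2g = 2.205 m
Series → Q common, losses add: H = Σh = 25.12 m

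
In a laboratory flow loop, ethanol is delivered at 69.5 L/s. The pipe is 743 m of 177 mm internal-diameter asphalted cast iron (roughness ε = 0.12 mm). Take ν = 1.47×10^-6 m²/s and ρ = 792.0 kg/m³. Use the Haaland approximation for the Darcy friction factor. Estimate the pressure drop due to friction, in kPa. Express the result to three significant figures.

V = 4Q/(πD²) = 4·0.0695/(π·0.177²) = 2.825 m/s
Re = VD/ν = 2.825·0.177/1.47×10^-6 = 3.40×10^5 → turbulent
ε/D = 0.12/177 = 6.78×10^-4
Haaland: f = 0.01892
h_f = f(L/D)V²/(2g) = 0.01892·(743/0.177)·2.825²/(2·9.81) = 32.29 m
Δp = ρg·h_f = 792.0·9.81·32.29 = 250.9 kPa

Δp ≈ 251 kPa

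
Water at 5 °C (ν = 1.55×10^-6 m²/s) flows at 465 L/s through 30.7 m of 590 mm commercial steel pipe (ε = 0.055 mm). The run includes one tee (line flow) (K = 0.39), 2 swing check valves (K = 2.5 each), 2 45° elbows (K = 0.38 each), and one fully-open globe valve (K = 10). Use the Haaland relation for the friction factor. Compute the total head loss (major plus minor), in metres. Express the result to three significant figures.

H_L ≈ 2.49 m

V = 4Q/(πD²) = 1.701 m/s; V²/2g = 0.1474 m
Re = 6.47×10^5, ε/D = 9.32×10^-5 → f = 0.01378 (Haaland)
Major: h_f = f(L/D)·V²/2g = 0.01378·52.03·0.1474 = 0.1057 m
Minor: ΣK = 16.1; h_m = ΣK·V²/2g = 2.381 m
Total H_L = 0.1057 + 2.381 = 2.487 m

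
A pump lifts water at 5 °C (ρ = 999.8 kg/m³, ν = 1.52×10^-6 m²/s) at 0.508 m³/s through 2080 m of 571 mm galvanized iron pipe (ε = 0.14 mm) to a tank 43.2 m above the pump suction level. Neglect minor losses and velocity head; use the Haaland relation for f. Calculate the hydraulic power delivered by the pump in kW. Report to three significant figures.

P_hyd ≈ 271 kW

V = 4Q/(πD²) = 1.984 m/s; Re = 7.45×10^5; ε/D = 2.45×10^-4; f = 0.01530
h_f = f(L/D)V²/2g = 11.18 m
Total head H = z + h_f = 43.2 + 11.18 = 54.38 m
P_hyd = ρgQH = 999.8·9.81·0.508·54.38 = 270.9 kW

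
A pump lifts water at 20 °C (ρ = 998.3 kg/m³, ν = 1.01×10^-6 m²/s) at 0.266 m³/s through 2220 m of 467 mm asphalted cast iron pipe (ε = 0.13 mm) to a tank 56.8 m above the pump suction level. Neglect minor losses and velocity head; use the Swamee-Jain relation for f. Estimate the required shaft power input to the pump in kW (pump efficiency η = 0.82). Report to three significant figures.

P_shaft ≈ 210 kW

V = 4Q/(πD²) = 1.553 m/s; Re = 7.18×10^5; ε/D = 2.78×10^-4; f = 0.01583
h_f = f(L/D)V²/2g = 9.247 m
Total head H = z + h_f = 56.8 + 9.247 = 66.05 m
P_hyd = ρgQH = 998.3·9.81·0.266·66.05 = 172.1 kW
P_shaft = P_hyd/η = 172.1/0.82 = 209.8 kW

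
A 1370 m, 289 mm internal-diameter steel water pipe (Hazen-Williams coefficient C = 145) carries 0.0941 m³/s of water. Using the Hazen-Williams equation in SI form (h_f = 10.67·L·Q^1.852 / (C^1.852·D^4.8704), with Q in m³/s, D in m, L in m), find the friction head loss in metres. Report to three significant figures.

h_f ≈ 7.70 m

h_f = 10.67·1370·0.0941^1.852 / (145^1.852·0.289^4.8704) = 7.705 m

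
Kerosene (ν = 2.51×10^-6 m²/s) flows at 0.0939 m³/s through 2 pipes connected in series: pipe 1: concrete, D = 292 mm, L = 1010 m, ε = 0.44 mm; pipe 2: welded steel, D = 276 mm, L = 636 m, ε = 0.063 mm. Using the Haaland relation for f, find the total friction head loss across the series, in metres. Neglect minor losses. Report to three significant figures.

H ≈ 13.0 m

Pipe 1: V = 1.402 m/s, Re = 1.63×10^5, ε/D = 0.00151, f = 0.02294, h_1 = f(L/D)V²/2g = 7.952 m
Pipe 2: V = 1.569 m/s, Re = 1.73×10^5, ε/D = 2.28×10^-4, f = 0.01739, h_2 = f(L/D)V²/2g = 5.031 m
Series → Q common, losses add: H = Σh = 12.98 m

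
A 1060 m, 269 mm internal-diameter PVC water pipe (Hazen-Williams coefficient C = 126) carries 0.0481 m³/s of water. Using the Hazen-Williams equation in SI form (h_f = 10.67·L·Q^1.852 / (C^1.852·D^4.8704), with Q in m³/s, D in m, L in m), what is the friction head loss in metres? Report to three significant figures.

h_f = 10.67·1060·0.0481^1.852 / (126^1.852·0.269^4.8704) = 3.164 m

h_f ≈ 3.16 m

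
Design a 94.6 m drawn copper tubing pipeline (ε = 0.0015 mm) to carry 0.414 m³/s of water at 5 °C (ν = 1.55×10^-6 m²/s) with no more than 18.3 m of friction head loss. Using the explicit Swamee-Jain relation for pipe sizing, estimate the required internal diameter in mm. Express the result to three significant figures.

D ≈ 243 mm

Swamee-Jain (Type III): D = 0.66·[ε^1.25·(LQ²/(gh_f))^4.75 + ν·Q^9.4·(L/(gh_f))^5.2]^0.04
LQ²/(gh_f) = 0.09032; L/(gh_f) = 0.5270
Term 1 = ε^1.25·(…)^4.75 = 5.75×10^-13; Term 2 = ν·Q^9.4·(…)^5.2 = 1.39×10^-11
D = 0.66·(5.75×10^-13 + 1.39×10^-11)^0.04 = 0.2432 m = 243 mm
Check: V = 8.91 m/s, Re = 1.40×10^6, f = 0.01117, h_f = 17.6 m ≈ 18.3 m ✓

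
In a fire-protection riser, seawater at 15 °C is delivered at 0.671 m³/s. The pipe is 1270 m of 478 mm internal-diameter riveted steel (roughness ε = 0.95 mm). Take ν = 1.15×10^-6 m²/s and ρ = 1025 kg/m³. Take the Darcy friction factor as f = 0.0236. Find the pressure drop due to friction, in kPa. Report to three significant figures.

Δp ≈ 449 kPa

V = 4Q/(πD²) = 4·0.671/(π·0.478²) = 3.739 m/s
h_f = f(L/D)V²/(2g) = 0.02360·(1270/0.478)·3.739²/(2·9.81) = 44.68 m
Δp = ρg·h_f = 1025·9.81·44.68 = 449.3 kPa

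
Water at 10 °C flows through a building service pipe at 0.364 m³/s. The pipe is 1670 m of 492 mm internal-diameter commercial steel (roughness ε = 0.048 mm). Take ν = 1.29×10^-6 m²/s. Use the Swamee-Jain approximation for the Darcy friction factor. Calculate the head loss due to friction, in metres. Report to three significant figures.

V = 4Q/(πD²) = 4·0.364/(π·0.492²) = 1.915 m/s
Re = VD/ν = 1.915·0.492/1.29×10^-6 = 7.30×10^5 → turbulent
ε/D = 0.048/492 = 9.76×10^-5
Swamee-Jain: f = 0.01386
h_f = f(L/D)V²/(2g) = 0.01386·(1670/0.492)·1.915²/(2·9.81) = 8.792 m

h_f ≈ 8.79 m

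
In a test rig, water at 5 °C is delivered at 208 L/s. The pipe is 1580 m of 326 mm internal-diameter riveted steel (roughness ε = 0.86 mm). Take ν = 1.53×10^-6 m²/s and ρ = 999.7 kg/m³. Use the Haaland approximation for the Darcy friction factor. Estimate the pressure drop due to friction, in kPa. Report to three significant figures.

V = 4Q/(πD²) = 4·0.208/(π·0.326²) = 2.492 m/s
Re = VD/ν = 2.492·0.326/1.53×10^-6 = 5.31×10^5 → turbulent
ε/D = 0.86/326 = 0.00264
Haaland: f = 0.02555
h_f = f(L/D)V²/(2g) = 0.02555·(1580/0.326)·2.492²/(2·9.81) = 39.19 m
Δp = ρg·h_f = 999.7·9.81·39.19 = 384.3 kPa

Δp ≈ 384 kPa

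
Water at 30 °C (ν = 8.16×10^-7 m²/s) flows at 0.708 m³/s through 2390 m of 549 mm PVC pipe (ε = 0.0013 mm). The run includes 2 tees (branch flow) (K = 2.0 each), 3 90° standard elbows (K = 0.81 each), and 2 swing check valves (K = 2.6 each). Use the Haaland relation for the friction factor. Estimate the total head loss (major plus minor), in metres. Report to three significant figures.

V = 4Q/(πD²) = 2.991 m/s; V²/2g = 0.4559 m
Re = 2.01×10^6, ε/D = 2.37×10^-6 → f = 0.01040 (Haaland)
Major: h_f = f(L/D)·V²/2g = 0.01040·4353·0.4559 = 20.64 m
Minor: ΣK = 11.6; h_m = ΣK·V²/2g = 5.302 m
Total H_L = 20.64 + 5.302 = 25.94 m

H_L ≈ 25.9 m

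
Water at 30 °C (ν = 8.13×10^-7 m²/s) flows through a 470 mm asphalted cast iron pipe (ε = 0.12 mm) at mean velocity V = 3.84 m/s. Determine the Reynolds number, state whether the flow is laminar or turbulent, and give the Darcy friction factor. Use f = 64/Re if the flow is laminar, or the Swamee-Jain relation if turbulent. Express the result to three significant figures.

Re = VD/ν = 3.840·0.470/8.13×10^-7 = 2.22×10^6
Re > 4000 → turbulent; ε/D = 2.55×10^-4
Swamee-Jain: f = 0.01490

Re ≈ 2.22×10^6; turbulent; f ≈ 0.0149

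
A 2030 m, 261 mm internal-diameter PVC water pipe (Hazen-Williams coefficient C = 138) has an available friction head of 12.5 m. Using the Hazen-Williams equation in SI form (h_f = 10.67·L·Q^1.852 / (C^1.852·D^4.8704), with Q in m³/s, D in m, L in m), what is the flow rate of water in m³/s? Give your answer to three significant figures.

Rearranging: Q = [h_f·C^1.852·D^4.8704 / (10.67·L)]^(1/1.852)
Q = [12.5·138^1.852·0.261^4.8704 / (10.67·2030)]^0.540 = 0.07194 m³/s

Q ≈ 0.0719 m³/s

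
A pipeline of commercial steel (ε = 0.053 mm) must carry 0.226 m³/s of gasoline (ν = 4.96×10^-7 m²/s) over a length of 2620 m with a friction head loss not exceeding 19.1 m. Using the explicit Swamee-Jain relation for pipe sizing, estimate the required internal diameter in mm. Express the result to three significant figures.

Swamee-Jain (Type III): D = 0.66·[ε^1.25·(LQ²/(gh_f))^4.75 + ν·Q^9.4·(L/(gh_f))^5.2]^0.04
LQ²/(gh_f) = 0.7142; L/(gh_f) = 13.98
Term 1 = ε^1.25·(…)^4.75 = 9.14×10^-7; Term 2 = ν·Q^9.4·(…)^5.2 = 3.81×10^-7
D = 0.66·(9.14×10^-7 + 3.81×10^-7)^0.04 = 0.3837 m = 384 mm
Check: V = 1.95 m/s, Re = 1.51×10^6, f = 0.01368, h_f = 18.2 m ≈ 19.1 m ✓

D ≈ 384 mm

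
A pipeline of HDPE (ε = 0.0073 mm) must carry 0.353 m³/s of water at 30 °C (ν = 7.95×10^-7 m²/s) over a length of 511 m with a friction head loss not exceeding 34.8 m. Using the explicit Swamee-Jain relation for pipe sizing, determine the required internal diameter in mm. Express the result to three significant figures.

Swamee-Jain (Type III): D = 0.66·[ε^1.25·(LQ²/(gh_f))^4.75 + ν·Q^9.4·(L/(gh_f))^5.2]^0.04
LQ²/(gh_f) = 0.1865; L/(gh_f) = 1.497
Term 1 = ε^1.25·(…)^4.75 = 1.30×10^-10; Term 2 = ν·Q^9.4·(…)^5.2 = 3.63×10^-10
D = 0.66·(1.30×10^-10 + 3.63×10^-10)^0.04 = 0.2801 m = 280 mm
Check: V = 5.73 m/s, Re = 2.02×10^6, f = 0.01124, h_f = 34.3 m ≈ 34.8 m ✓

D ≈ 280 mm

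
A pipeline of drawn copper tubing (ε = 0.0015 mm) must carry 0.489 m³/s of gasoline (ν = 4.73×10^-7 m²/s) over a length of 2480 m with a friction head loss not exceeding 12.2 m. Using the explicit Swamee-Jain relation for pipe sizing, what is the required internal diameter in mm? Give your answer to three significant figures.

Swamee-Jain (Type III): D = 0.66·[ε^1.25·(LQ²/(gh_f))^4.75 + ν·Q^9.4·(L/(gh_f))^5.2]^0.04
LQ²/(gh_f) = 4.955; L/(gh_f) = 20.72
Term 1 = ε^1.25·(…)^4.75 = 1.05×10^-4; Term 2 = ν·Q^9.4·(…)^5.2 = 0.00398
D = 0.66·(1.05×10^-4 + 0.00398)^0.04 = 0.5296 m = 530 mm
Check: V = 2.22 m/s, Re = 2.49×10^6, f = 0.01014, h_f = 11.9 m ≈ 12.2 m ✓

D ≈ 530 mm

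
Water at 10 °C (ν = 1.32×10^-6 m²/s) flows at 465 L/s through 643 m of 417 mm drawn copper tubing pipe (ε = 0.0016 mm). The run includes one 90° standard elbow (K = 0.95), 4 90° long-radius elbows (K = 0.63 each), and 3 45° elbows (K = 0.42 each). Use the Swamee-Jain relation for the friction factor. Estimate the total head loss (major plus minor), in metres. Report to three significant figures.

H_L ≈ 13.3 m

V = 4Q/(πD²) = 3.405 m/s; V²/2g = 0.5909 m
Re = 1.08×10^6, ε/D = 3.84×10^-6 → f = 0.01157 (Swamee-Jain)
Major: h_f = f(L/D)·V²/2g = 0.01157·1542·0.5909 = 10.54 m
Minor: ΣK = 4.73; h_m = ΣK·V²/2g = 2.795 m
Total H_L = 10.54 + 2.795 = 13.33 m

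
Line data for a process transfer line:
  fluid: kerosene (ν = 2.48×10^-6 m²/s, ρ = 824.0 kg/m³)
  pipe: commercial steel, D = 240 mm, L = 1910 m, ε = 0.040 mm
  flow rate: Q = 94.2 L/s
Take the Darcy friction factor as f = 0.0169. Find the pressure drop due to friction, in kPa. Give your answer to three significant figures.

Δp ≈ 240 kPa

V = 4Q/(πD²) = 4·0.0942/(π·0.240²) = 2.082 m/s
h_f = f(L/D)V²/(2g) = 0.01690·(1910/0.240)·2.082²/(2·9.81) = 29.72 m
Δp = ρg·h_f = 824.0·9.81·29.72 = 240.3 kPa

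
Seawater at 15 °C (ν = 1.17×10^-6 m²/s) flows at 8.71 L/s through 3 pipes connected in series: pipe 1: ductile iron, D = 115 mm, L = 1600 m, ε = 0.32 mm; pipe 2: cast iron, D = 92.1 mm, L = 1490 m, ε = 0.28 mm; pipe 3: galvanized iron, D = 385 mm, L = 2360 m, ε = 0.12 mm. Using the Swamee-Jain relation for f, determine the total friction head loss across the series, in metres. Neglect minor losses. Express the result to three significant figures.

H ≈ 52.9 m

Pipe 1: V = 0.8386 m/s, Re = 8.24×10^4, ε/D = 0.00278, f = 0.02752, h_1 = f(L/D)V²/2g = 13.72 m
Pipe 2: V = 1.307 m/s, Re = 1.03×10^5, ε/D = 0.00304, f = 0.02777, h_2 = f(L/D)V²/2g = 39.13 m
Pipe 3: V = 0.07482 m/s, Re = 2.46×10^4, ε/D = 3.12×10^-4, f = 0.02536, h_3 = f(L/D)V²/2g = 0.04436 m
Series → Q common, losses add: H = Σh = 52.90 m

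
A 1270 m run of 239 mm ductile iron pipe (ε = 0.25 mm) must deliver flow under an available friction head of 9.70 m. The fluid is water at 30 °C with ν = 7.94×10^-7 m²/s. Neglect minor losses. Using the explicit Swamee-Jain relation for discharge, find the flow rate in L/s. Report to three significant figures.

Q ≈ 59.2 L/s

Swamee-Jain (Type II): Q = -0.965·√(gD⁵h_f/L)·ln[ε/(3.7D) + √(3.17ν²L/(gD³h_f))]
√(gD⁵h_f/L) = √(9.81·0.239⁵·9.70/1270) = 0.007644
ε/(3.7D) = 2.83×10^-4; √(3.17ν²L/(gD³h_f)) = 4.42×10^-5
Q = -0.965·0.007644·ln(3.269×10^-4) = 0.05920 m³/s
Check: V = 1.32 m/s, Re = 3.97×10^5, f = 0.02071, h_f = 9.77 m ≈ 9.70 m ✓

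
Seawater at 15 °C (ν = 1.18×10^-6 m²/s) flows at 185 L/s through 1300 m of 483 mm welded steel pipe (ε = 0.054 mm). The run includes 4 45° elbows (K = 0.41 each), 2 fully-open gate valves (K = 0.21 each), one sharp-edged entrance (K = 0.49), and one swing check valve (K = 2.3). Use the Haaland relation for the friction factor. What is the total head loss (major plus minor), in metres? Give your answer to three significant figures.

H_L ≈ 2.31 m

V = 4Q/(πD²) = 1.010 m/s; V²/2g = 0.05196 m
Re = 4.13×10^5, ε/D = 1.12×10^-4 → f = 0.01471 (Haaland)
Major: h_f = f(L/D)·V²/2g = 0.01471·2692·0.05196 = 2.058 m
Minor: ΣK = 4.85; h_m = ΣK·V²/2g = 0.2520 m
Total H_L = 2.058 + 0.2520 = 2.310 m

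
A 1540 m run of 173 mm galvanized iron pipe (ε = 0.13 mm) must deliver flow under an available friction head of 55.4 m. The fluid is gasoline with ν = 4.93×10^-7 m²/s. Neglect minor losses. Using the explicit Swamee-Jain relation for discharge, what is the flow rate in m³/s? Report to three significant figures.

Swamee-Jain (Type II): Q = -0.965·√(gD⁵h_f/L)·ln[ε/(3.7D) + √(3.17ν²L/(gD³h_f))]
√(gD⁵h_f/L) = √(9.81·0.173⁵·55.4/1540) = 0.007395
ε/(3.7D) = 2.03×10^-4; √(3.17ν²L/(gD³h_f)) = 2.05×10^-5
Q = -0.965·0.007395·ln(2.236×10^-4) = 0.05998 m³/s
Check: V = 2.55 m/s, Re = 8.95×10^5, f = 0.01885, h_f = 55.7 m ≈ 55.4 m ✓

Q ≈ 0.0600 m³/s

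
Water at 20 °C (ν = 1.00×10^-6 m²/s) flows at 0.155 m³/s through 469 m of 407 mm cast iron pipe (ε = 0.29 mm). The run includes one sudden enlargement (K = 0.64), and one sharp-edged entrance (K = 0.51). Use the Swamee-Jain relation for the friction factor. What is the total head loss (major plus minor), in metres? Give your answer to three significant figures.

H_L ≈ 1.67 m

V = 4Q/(πD²) = 1.191 m/s; V²/2g = 0.07234 m
Re = 4.85×10^5, ε/D = 7.13×10^-4 → f = 0.01901 (Swamee-Jain)
Major: h_f = f(L/D)·V²/2g = 0.01901·1152·0.07234 = 1.585 m
Minor: ΣK = 1.15; h_m = ΣK·V²/2g = 0.08320 m
Total H_L = 1.585 + 0.08320 = 1.668 m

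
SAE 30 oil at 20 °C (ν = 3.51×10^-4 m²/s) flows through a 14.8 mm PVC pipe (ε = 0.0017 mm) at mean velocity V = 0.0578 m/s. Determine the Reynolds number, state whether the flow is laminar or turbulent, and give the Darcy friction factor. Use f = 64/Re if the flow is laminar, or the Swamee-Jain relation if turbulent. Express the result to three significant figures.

Re = VD/ν = 0.05780·0.0148/3.51×10^-4 = 2.44
Re < 2300 → laminar → f = 64/Re = 26.26

Re ≈ 2.44; laminar; f = 64/Re ≈ 26.3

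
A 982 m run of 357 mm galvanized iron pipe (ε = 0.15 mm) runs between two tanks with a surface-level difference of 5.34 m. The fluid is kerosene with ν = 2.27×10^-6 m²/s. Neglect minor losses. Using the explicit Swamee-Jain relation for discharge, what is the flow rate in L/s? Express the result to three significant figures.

Q ≈ 145 L/s

Swamee-Jain (Type II): Q = -0.965·√(gD⁵h_f/L)·ln[ε/(3.7D) + √(3.17ν²L/(gD³h_f))]
√(gD⁵h_f/L) = √(9.81·0.357⁵·5.34/982) = 0.01759
ε/(3.7D) = 1.14×10^-4; √(3.17ν²L/(gD³h_f)) = 8.20×10^-5
Q = -0.965·0.01759·ln(1.956×10^-4) = 0.1449 m³/s
Check: V = 1.45 m/s, Re = 2.28×10^5, f = 0.01827, h_f = 5.37 m ≈ 5.34 m ✓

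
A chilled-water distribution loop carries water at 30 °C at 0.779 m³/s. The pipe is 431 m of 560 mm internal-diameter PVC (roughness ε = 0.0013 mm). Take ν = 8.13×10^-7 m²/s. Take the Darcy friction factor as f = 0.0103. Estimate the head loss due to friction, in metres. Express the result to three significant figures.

h_f ≈ 4.04 m

V = 4Q/(πD²) = 4·0.779/(π·0.560²) = 3.163 m/s
h_f = f(L/D)V²/(2g) = 0.01030·(431/0.560)·3.163²/(2·9.81) = 4.042 m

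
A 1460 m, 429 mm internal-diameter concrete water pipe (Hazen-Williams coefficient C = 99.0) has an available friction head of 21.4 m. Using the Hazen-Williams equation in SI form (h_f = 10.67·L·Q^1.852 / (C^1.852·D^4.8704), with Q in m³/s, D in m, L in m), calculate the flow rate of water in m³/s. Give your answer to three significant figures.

Q ≈ 0.305 m³/s

Rearranging: Q = [h_f·C^1.852·D^4.8704 / (10.67·L)]^(1/1.852)
Q = [21.4·99.0^1.852·0.429^4.8704 / (10.67·1460)]^0.540 = 0.3045 m³/s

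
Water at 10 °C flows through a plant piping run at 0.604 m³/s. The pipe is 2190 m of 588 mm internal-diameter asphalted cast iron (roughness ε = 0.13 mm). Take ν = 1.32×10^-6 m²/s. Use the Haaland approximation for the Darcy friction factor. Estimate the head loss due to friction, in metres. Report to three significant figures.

V = 4Q/(πD²) = 4·0.604/(π·0.588²) = 2.224 m/s
Re = VD/ν = 2.224·0.588/1.32×10^-6 = 9.91×10^5 → turbulent
ε/D = 0.13/588 = 2.21×10^-4
Haaland: f = 0.01484
h_f = f(L/D)V²/(2g) = 0.01484·(2190/0.588)·2.224²/(2·9.81) = 13.93 m

h_f ≈ 13.9 m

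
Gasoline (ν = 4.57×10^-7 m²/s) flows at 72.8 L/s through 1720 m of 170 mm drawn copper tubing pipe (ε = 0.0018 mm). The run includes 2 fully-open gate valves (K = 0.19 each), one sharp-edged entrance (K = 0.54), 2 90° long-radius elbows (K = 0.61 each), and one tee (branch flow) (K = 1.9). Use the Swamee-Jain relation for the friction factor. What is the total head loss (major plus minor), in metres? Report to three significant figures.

H_L ≈ 63.4 m

V = 4Q/(πD²) = 3.207 m/s; V²/2g = 0.5243 m
Re = 1.19×10^6, ε/D = 1.06×10^-5 → f = 0.01156 (Swamee-Jain)
Major: h_f = f(L/D)·V²/2g = 0.01156·10118·0.5243 = 61.32 m
Minor: ΣK = 4.04; h_m = ΣK·V²/2g = 2.118 m
Total H_L = 61.32 + 2.118 = 63.44 m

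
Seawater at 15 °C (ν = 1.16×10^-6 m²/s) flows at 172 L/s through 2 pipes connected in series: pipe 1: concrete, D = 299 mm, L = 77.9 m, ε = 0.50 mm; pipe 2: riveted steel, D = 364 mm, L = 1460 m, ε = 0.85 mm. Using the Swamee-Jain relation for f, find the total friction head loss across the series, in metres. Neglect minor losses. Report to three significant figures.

H ≈ 15.7 m

Pipe 1: V = 2.450 m/s, Re = 6.31×10^5, ε/D = 0.00167, f = 0.02278, h_1 = f(L/D)V²/2g = 1.815 m
Pipe 2: V = 1.653 m/s, Re = 5.19×10^5, ε/D = 0.00234, f = 0.02484, h_2 = f(L/D)V²/2g = 13.87 m
Series → Q common, losses add: H = Σh = 15.69 m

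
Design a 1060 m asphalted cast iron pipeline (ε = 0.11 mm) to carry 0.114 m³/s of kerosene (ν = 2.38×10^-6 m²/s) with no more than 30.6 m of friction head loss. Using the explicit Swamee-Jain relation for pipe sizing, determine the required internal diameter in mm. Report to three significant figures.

D ≈ 237 mm

Swamee-Jain (Type III): D = 0.66·[ε^1.25·(LQ²/(gh_f))^4.75 + ν·Q^9.4·(L/(gh_f))^5.2]^0.04
LQ²/(gh_f) = 0.04589; L/(gh_f) = 3.531
Term 1 = ε^1.25·(…)^4.75 = 4.95×10^-12; Term 2 = ν·Q^9.4·(…)^5.2 = 2.29×10^-12
D = 0.66·(4.95×10^-12 + 2.29×10^-12)^0.04 = 0.2366 m = 237 mm
Check: V = 2.59 m/s, Re = 2.58×10^5, f = 0.01834, h_f = 28.2 m ≈ 30.6 m ✓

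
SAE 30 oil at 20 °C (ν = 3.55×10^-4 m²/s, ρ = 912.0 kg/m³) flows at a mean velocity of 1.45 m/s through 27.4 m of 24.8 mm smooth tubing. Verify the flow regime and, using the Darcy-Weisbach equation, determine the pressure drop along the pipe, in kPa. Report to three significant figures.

Re = VD/ν = 1.45·0.02480/3.55×10^-4 = 101 → laminar (Re < 2300)
f = 64/Re = 0.6318
h_f = f(L/D)V²/(2g) = 0.6318·(27.4/0.02480)·1.45²/(2·9.81) = 74.80 m
Δp = ρg·h_f = 912.0·9.81·74.80 = 669.2 kPa

Δp ≈ 669 kPa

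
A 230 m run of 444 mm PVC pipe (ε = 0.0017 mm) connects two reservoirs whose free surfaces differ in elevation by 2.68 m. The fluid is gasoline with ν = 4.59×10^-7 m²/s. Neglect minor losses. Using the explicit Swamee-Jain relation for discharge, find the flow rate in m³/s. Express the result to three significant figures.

Q ≈ 0.497 m³/s

Swamee-Jain (Type II): Q = -0.965·√(gD⁵h_f/L)·ln[ε/(3.7D) + √(3.17ν²L/(gD³h_f))]
√(gD⁵h_f/L) = √(9.81·0.444⁵·2.68/230) = 0.04441
ε/(3.7D) = 1.03×10^-6; √(3.17ν²L/(gD³h_f)) = 8.17×10^-6
Q = -0.965·0.04441·ln(9.205×10^-6) = 0.4970 m³/s
Check: V = 3.21 m/s, Re = 3.10×10^6, f = 0.009871, h_f = 2.68 m ≈ 2.68 m ✓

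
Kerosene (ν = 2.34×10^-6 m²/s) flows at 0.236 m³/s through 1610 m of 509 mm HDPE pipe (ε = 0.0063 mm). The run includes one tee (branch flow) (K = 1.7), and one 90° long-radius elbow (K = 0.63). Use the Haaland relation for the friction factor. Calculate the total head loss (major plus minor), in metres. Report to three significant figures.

V = 4Q/(πD²) = 1.160 m/s; V²/2g = 0.06856 m
Re = 2.52×10^5, ε/D = 1.24×10^-5 → f = 0.01491 (Haaland)
Major: h_f = f(L/D)·V²/2g = 0.01491·3163·0.06856 = 3.233 m
Minor: ΣK = 2.33; h_m = ΣK·V²/2g = 0.1597 m
Total H_L = 3.233 + 0.1597 = 3.393 m

H_L ≈ 3.39 m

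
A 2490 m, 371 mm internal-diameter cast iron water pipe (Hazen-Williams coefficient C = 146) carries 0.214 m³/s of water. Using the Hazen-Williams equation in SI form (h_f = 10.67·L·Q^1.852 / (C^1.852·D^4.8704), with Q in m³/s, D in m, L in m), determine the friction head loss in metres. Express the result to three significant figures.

h_f ≈ 18.8 m

h_f = 10.67·2490·0.214^1.852 / (146^1.852·0.371^4.8704) = 18.76 m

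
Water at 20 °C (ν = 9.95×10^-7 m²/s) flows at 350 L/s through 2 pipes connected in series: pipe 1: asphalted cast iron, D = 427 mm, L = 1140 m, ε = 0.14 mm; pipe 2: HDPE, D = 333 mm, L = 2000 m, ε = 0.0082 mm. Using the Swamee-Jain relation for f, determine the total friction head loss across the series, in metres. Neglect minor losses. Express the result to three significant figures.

Pipe 1: V = 2.444 m/s, Re = 1.05×10^6, ε/D = 3.28×10^-4, f = 0.01597, h_1 = f(L/D)V²/2g = 12.98 m
Pipe 2: V = 4.019 m/s, Re = 1.34×10^6, ε/D = 2.46×10^-5, f = 0.01173, h_2 = f(L/D)V²/2g = 57.98 m
Series → Q common, losses add: H = Σh = 70.96 m

H ≈ 71.0 m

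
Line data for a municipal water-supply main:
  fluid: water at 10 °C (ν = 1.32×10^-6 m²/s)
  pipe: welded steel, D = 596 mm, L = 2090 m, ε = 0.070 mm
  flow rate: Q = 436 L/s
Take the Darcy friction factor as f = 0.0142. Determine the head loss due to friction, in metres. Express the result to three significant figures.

h_f ≈ 6.20 m

V = 4Q/(πD²) = 4·0.436/(π·0.596²) = 1.563 m/s
h_f = f(L/D)V²/(2g) = 0.01420·(2090/0.596)·1.563²/(2·9.81) = 6.199 m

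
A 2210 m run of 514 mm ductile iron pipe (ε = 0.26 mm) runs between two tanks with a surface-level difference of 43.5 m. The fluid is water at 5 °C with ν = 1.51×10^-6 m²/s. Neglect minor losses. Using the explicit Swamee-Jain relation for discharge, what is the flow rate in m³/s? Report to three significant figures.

Q ≈ 0.705 m³/s

Swamee-Jain (Type II): Q = -0.965·√(gD⁵h_f/L)·ln[ε/(3.7D) + √(3.17ν²L/(gD³h_f))]
√(gD⁵h_f/L) = √(9.81·0.514⁵·43.5/2210) = 0.08323
ε/(3.7D) = 1.37×10^-4; √(3.17ν²L/(gD³h_f)) = 1.66×10^-5
Q = -0.965·0.08323·ln(1.533×10^-4) = 0.7054 m³/s
Check: V = 3.40 m/s, Re = 1.16×10^6, f = 0.01727, h_f = 43.7 m ≈ 43.5 m ✓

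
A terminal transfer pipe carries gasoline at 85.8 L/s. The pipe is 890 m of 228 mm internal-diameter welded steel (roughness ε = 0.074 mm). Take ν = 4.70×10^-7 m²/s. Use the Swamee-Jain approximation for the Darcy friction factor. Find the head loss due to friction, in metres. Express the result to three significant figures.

V = 4Q/(πD²) = 4·0.0858/(π·0.228²) = 2.101 m/s
Re = VD/ν = 2.101·0.228/4.70×10^-7 = 1.02×10^6 → turbulent
ε/D = 0.074/228 = 3.25×10^-4
Swamee-Jain: f = 0.01596
h_f = f(L/D)V²/(2g) = 0.01596·(890/0.228)·2.101²/(2·9.81) = 14.02 m

h_f ≈ 14.0 m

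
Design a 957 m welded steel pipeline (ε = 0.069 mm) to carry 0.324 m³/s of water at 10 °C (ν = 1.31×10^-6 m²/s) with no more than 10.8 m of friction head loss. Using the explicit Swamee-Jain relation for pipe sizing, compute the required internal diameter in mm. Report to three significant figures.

D ≈ 413 mm

Swamee-Jain (Type III): D = 0.66·[ε^1.25·(LQ²/(gh_f))^4.75 + ν·Q^9.4·(L/(gh_f))^5.2]^0.04
LQ²/(gh_f) = 0.9482; L/(gh_f) = 9.033
Term 1 = ε^1.25·(…)^4.75 = 4.89×10^-6; Term 2 = ν·Q^9.4·(…)^5.2 = 3.07×10^-6
D = 0.66·(4.89×10^-6 + 3.07×10^-6)^0.04 = 0.4126 m = 413 mm
Check: V = 2.42 m/s, Re = 7.63×10^5, f = 0.01467, h_f = 10.2 m ≈ 10.8 m ✓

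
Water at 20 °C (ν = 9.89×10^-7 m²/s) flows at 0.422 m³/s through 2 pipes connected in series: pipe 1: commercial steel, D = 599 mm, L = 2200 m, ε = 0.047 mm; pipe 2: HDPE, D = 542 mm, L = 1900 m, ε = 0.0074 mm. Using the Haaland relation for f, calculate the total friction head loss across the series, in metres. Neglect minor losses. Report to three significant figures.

Pipe 1: V = 1.498 m/s, Re = 9.07×10^5, ε/D = 7.85×10^-5, f = 0.01312, h_1 = f(L/D)V²/2g = 5.506 m
Pipe 2: V = 1.829 m/s, Re = 1.00×10^6, ε/D = 1.37×10^-5, f = 0.01183, h_2 = f(L/D)V²/2g = 7.073 m
Series → Q common, losses add: H = Σh = 12.58 m

H ≈ 12.6 m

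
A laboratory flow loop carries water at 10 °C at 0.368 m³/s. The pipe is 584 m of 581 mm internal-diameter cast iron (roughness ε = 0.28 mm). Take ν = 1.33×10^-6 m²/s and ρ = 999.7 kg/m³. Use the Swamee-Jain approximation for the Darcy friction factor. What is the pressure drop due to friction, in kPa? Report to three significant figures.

V = 4Q/(πD²) = 4·0.368/(π·0.581²) = 1.388 m/s
Re = VD/ν = 1.388·0.581/1.33×10^-6 = 6.06×10^5 → turbulent
ε/D = 0.28/581 = 4.82×10^-4
Swamee-Jain: f = 0.01750
h_f = f(L/D)V²/(2g) = 0.01750·(584/0.581)·1.388²/(2·9.81) = 1.727 m
Δp = ρg·h_f = 999.7·9.81·1.727 = 16.94 kPa

Δp ≈ 16.9 kPa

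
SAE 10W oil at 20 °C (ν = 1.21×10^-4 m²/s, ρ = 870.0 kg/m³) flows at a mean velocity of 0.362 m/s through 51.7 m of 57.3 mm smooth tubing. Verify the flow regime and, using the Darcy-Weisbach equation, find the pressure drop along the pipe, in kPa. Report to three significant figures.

Δp ≈ 19.2 kPa

Re = VD/ν = 0.362·0.05730/1.21×10^-4 = 171 → laminar (Re < 2300)
f = 64/Re = 0.3733
h_f = f(L/D)V²/(2g) = 0.3733·(51.7/0.05730)·0.362²/(2·9.81) = 2.250 m
Δp = ρg·h_f = 870.0·9.81·2.250 = 19.20 kPa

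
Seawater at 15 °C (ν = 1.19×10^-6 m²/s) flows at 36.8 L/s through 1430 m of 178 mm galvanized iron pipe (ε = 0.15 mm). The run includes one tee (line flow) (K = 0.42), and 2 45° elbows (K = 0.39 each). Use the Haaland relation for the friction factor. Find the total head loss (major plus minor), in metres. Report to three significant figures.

H_L ≈ 18.2 m

V = 4Q/(πD²) = 1.479 m/s; V²/2g = 0.1115 m
Re = 2.21×10^5, ε/D = 8.43×10^-4 → f = 0.02014 (Haaland)
Major: h_f = f(L/D)·V²/2g = 0.02014·8034·0.1115 = 18.04 m
Minor: ΣK = 1.20; h_m = ΣK·V²/2g = 0.1338 m
Total H_L = 18.04 + 0.1338 = 18.17 m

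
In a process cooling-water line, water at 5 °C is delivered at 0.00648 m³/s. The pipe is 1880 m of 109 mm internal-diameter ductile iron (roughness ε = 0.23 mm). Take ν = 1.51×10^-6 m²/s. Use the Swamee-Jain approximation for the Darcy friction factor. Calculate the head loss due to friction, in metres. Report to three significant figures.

V = 4Q/(πD²) = 4·0.00648/(π·0.109²) = 0.6944 m/s
Re = VD/ν = 0.6944·0.109/1.51×10^-6 = 5.01×10^4 → turbulent
ε/D = 0.23/109 = 0.00211
Swamee-Jain: f = 0.02702
h_f = f(L/D)V²/(2g) = 0.02702·(1880/0.109)·0.6944²/(2·9.81) = 11.45 m

h_f ≈ 11.5 m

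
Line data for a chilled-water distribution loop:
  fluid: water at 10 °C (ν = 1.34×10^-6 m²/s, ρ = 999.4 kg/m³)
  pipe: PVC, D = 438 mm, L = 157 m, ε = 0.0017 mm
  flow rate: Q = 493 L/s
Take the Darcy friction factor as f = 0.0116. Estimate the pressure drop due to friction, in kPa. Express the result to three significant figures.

Δp ≈ 22.2 kPa

V = 4Q/(πD²) = 4·0.493/(π·0.438²) = 3.272 m/s
h_f = f(L/D)V²/(2g) = 0.01160·(157/0.438)·3.272²/(2·9.81) = 2.269 m
Δp = ρg·h_f = 999.4·9.81·2.269 = 22.24 kPa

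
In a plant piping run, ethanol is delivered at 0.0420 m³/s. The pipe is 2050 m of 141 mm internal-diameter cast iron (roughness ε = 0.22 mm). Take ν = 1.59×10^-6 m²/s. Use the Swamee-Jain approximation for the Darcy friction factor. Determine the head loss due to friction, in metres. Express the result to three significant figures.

V = 4Q/(πD²) = 4·0.0420/(π·0.141²) = 2.690 m/s
Re = VD/ν = 2.690·0.141/1.59×10^-6 = 2.39×10^5 → turbulent
ε/D = 0.22/141 = 0.00156
Swamee-Jain: f = 0.02300
h_f = f(L/D)V²/(2g) = 0.02300·(2050/0.141)·2.690²/(2·9.81) = 123.3 m

h_f ≈ 123 m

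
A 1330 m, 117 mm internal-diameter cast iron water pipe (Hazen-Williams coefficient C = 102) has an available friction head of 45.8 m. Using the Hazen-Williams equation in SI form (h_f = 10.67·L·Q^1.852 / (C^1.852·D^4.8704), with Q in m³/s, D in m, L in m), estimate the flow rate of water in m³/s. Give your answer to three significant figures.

Rearranging: Q = [h_f·C^1.852·D^4.8704 / (10.67·L)]^(1/1.852)
Q = [45.8·102^1.852·0.117^4.8704 / (10.67·1330)]^0.540 = 0.01633 m³/s

Q ≈ 0.0163 m³/s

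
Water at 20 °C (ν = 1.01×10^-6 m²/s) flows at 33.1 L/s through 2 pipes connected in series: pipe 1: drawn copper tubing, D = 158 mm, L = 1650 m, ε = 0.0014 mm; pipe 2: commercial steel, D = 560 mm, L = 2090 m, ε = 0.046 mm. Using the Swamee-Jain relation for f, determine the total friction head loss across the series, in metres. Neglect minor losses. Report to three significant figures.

Pipe 1: V = 1.688 m/s, Re = 2.64×10^5, ε/D = 8.86×10^-6, f = 0.01482, h_1 = f(L/D)V²/2g = 22.48 m
Pipe 2: V = 0.1344 m/s, Re = 7.45×10^4, ε/D = 8.21×10^-5, f = 0.01943, h_2 = f(L/D)V²/2g = 0.06675 m
Series → Q common, losses add: H = Σh = 22.55 m

H ≈ 22.5 m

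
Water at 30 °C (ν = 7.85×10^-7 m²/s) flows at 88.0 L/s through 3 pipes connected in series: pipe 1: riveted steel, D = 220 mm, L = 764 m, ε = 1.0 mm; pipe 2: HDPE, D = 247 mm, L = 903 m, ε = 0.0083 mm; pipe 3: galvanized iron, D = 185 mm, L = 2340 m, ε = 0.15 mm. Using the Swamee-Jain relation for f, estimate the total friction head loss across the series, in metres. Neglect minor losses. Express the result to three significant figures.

Pipe 1: V = 2.315 m/s, Re = 6.49×10^5, ε/D = 0.00455, f = 0.02975, h_1 = f(L/D)V²/2g = 28.22 m
Pipe 2: V = 1.837 m/s, Re = 5.78×10^5, ε/D = 3.36×10^-5, f = 0.01332, h_2 = f(L/D)V²/2g = 8.371 m
Pipe 3: V = 3.274 m/s, Re = 7.72×10^5, ε/D = 8.11×10^-4, f = 0.01923, h_3 = f(L/D)V²/2g = 132.9 m
Series → Q common, losses add: H = Σh = 169.5 m

H ≈ 169 m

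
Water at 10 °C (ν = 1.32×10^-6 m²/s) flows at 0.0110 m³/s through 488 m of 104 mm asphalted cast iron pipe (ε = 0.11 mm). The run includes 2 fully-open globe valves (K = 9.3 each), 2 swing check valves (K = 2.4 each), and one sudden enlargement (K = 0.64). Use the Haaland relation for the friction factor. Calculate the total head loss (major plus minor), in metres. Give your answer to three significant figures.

H_L ≈ 10.9 m

V = 4Q/(πD²) = 1.295 m/s; V²/2g = 0.08546 m
Re = 1.02×10^5, ε/D = 0.00106 → f = 0.02213 (Haaland)
Major: h_f = f(L/D)·V²/2g = 0.02213·4692·0.08546 = 8.873 m
Minor: ΣK = 24.0; h_m = ΣK·V²/2g = 2.055 m
Total H_L = 8.873 + 2.055 = 10.93 m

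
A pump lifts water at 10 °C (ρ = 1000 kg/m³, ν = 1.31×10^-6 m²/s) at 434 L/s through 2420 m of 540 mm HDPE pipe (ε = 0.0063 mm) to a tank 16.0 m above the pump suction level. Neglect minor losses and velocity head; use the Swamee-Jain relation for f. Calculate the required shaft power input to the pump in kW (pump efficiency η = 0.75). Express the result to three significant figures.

P_shaft ≈ 148 kW

V = 4Q/(πD²) = 1.895 m/s; Re = 7.81×10^5; ε/D = 1.17×10^-5; f = 0.01235
h_f = f(L/D)V²/2g = 10.13 m
Total head H = z + h_f = 16.0 + 10.13 = 26.13 m
P_hyd = ρgQH = 1000·9.81·0.434·26.13 = 111.3 kW
P_shaft = P_hyd/η = 111.3/0.75 = 148.3 kW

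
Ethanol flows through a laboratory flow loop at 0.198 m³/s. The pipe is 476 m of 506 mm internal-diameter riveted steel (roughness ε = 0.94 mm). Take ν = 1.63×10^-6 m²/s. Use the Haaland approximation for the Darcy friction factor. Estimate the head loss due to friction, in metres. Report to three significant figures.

V = 4Q/(πD²) = 4·0.198/(π·0.506²) = 0.9846 m/s
Re = VD/ν = 0.9846·0.506/1.63×10^-6 = 3.06×10^5 → turbulent
ε/D = 0.94/506 = 0.00186
Haaland: f = 0.02356
h_f = f(L/D)V²/(2g) = 0.02356·(476/0.506)·0.9846²/(2·9.81) = 1.095 m

h_f ≈ 1.10 m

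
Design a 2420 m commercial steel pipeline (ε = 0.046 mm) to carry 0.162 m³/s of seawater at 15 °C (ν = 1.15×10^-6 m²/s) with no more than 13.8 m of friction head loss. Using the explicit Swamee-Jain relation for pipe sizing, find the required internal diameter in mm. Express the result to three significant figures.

D ≈ 359 mm

Swamee-Jain (Type III): D = 0.66·[ε^1.25·(LQ²/(gh_f))^4.75 + ν·Q^9.4·(L/(gh_f))^5.2]^0.04
LQ²/(gh_f) = 0.4691; L/(gh_f) = 17.88
Term 1 = ε^1.25·(…)^4.75 = 1.04×10^-7; Term 2 = ν·Q^9.4·(…)^5.2 = 1.39×10^-7
D = 0.66·(1.04×10^-7 + 1.39×10^-7)^0.04 = 0.3589 m = 359 mm
Check: V = 1.60 m/s, Re = 5.00×10^5, f = 0.01479, h_f = 13.0 m ≈ 13.8 m ✓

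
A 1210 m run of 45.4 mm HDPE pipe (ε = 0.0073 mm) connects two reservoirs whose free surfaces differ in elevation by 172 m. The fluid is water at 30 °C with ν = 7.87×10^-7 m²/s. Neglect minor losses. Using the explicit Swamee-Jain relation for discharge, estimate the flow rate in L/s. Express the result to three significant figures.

Q ≈ 4.36 L/s

Swamee-Jain (Type II): Q = -0.965·√(gD⁵h_f/L)·ln[ε/(3.7D) + √(3.17ν²L/(gD³h_f))]
√(gD⁵h_f/L) = √(9.81·0.0454⁵·172/1210) = 5.186×10^-4
ε/(3.7D) = 4.35×10^-5; √(3.17ν²L/(gD³h_f)) = 1.23×10^-4
Q = -0.965·5.186×10^-4·ln(1.661×10^-4) = 0.004355 m³/s
Check: V = 2.69 m/s, Re = 1.55×10^5, f = 0.01749, h_f = 172 m ≈ 172 m ✓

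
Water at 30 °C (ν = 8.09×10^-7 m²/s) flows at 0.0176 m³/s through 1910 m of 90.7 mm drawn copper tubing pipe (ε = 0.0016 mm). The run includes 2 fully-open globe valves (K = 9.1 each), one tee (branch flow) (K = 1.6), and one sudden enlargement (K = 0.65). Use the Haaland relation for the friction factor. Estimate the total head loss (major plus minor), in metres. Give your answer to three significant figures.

V = 4Q/(πD²) = 2.724 m/s; V²/2g = 0.3782 m
Re = 3.05×10^5, ε/D = 1.76×10^-5 → f = 0.01444 (Haaland)
Major: h_f = f(L/D)·V²/2g = 0.01444·21058·0.3782 = 115.0 m
Minor: ΣK = 20.4; h_m = ΣK·V²/2g = 7.734 m
Total H_L = 115.0 + 7.734 = 122.8 m

H_L ≈ 123 m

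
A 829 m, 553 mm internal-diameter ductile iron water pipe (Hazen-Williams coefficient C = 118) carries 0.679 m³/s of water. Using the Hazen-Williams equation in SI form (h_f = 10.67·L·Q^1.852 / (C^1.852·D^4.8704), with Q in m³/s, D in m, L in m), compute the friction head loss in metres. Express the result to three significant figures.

h_f = 10.67·829·0.679^1.852 / (118^1.852·0.553^4.8704) = 11.25 m

h_f ≈ 11.3 m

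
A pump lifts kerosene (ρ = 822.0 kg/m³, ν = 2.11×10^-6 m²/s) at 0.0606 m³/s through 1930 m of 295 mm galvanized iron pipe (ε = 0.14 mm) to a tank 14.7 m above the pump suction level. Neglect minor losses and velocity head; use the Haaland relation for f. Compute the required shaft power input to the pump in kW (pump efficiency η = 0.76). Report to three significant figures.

P_shaft ≈ 12.7 kW

V = 4Q/(πD²) = 0.8866 m/s; Re = 1.24×10^5; ε/D = 4.75×10^-4; f = 0.01944
h_f = f(L/D)V²/2g = 5.095 m
Total head H = z + h_f = 14.7 + 5.095 = 19.79 m
P_hyd = ρgQH = 822.0·9.81·0.0606·19.79 = 9.673 kW
P_shaft = P_hyd/η = 9.673/0.76 = 12.73 kW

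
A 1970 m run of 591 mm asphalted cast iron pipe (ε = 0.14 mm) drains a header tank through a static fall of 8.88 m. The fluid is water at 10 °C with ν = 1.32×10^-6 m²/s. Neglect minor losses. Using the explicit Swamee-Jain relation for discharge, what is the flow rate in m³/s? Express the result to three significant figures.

Q ≈ 0.508 m³/s

Swamee-Jain (Type II): Q = -0.965·√(gD⁵h_f/L)·ln[ε/(3.7D) + √(3.17ν²L/(gD³h_f))]
√(gD⁵h_f/L) = √(9.81·0.591⁵·8.88/1970) = 0.05646
ε/(3.7D) = 6.40×10^-5; √(3.17ν²L/(gD³h_f)) = 2.46×10^-5
Q = -0.965·0.05646·ln(8.862×10^-5) = 0.5084 m³/s
Check: V = 1.85 m/s, Re = 8.30×10^5, f = 0.01531, h_f = 8.94 m ≈ 8.88 m ✓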